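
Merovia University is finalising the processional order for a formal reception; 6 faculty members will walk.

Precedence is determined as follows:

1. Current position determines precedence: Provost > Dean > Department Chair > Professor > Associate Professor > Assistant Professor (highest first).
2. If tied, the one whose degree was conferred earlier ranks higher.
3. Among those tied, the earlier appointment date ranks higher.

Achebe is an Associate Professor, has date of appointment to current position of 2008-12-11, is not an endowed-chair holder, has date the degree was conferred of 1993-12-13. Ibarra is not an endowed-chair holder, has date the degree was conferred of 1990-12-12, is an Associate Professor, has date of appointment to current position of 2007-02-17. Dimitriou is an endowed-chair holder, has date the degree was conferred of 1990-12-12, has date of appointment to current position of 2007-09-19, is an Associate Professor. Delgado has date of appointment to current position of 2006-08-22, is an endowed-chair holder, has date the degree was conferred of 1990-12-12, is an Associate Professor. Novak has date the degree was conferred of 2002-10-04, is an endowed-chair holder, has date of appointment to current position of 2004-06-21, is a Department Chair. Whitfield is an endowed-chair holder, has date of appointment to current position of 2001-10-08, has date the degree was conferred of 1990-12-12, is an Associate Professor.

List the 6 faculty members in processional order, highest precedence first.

Novak, Whitfield, Delgado, Ibarra, Dimitriou, Achebe

By current position: Novak (Department Chair); then Whitfield, Delgado, Ibarra, Dimitriou and Achebe (Associate Professor).
Among Whitfield, Delgado, Ibarra, Dimitriou and Achebe, by date the degree was conferred (earlier first): Whitfield, Delgado, Ibarra and Dimitriou (1990-12-12) before Achebe (1993-12-13).
Among Whitfield, Delgado, Ibarra and Dimitriou, by date of appointment to current position (earlier first): Whitfield (2001-10-08) before Delgado (2006-08-22) before Ibarra (2007-02-17) before Dimitriou (2007-09-19).
Full order: Novak, Whitfield, Delgado, Ibarra, Dimitriou, Achebe.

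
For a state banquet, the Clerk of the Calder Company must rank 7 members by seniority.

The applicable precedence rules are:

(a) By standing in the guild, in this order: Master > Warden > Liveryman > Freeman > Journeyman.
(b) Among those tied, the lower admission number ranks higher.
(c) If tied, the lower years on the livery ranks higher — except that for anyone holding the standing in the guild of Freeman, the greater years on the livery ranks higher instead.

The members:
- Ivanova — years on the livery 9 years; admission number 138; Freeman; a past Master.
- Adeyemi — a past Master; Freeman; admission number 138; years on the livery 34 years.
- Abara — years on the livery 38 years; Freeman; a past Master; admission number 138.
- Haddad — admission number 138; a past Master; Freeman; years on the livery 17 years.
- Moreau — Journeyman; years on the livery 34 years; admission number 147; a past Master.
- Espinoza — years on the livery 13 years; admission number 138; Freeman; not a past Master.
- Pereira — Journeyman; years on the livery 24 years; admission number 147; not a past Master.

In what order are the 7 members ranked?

By standing in the guild: Abara, Adeyemi, Haddad, Espinoza and Ivanova (Freeman); then Pereira and Moreau (Journeyman).
Abara, Adeyemi, Haddad, Espinoza and Ivanova all have admission number 138, so the next rule applies.
Among Abara, Adeyemi, Haddad, Espinoza and Ivanova, by years on the livery (higher first) (reversed rule for this group): Abara (38 years) before Adeyemi (34 years) before Haddad (17 years) before Espinoza (13 years) before Ivanova (9 years).
Pereira and Moreau both have admission number 147, so the next rule applies.
Among Pereira and Moreau, by years on the livery (lower first): Pereira (24 years) before Moreau (34 years).
Full order: Abara, Adeyemi, Haddad, Espinoza, Ivanova, Pereira, Moreau.

Abara, Adeyemi, Haddad, Espinoza, Ivanova, Pereira, Moreau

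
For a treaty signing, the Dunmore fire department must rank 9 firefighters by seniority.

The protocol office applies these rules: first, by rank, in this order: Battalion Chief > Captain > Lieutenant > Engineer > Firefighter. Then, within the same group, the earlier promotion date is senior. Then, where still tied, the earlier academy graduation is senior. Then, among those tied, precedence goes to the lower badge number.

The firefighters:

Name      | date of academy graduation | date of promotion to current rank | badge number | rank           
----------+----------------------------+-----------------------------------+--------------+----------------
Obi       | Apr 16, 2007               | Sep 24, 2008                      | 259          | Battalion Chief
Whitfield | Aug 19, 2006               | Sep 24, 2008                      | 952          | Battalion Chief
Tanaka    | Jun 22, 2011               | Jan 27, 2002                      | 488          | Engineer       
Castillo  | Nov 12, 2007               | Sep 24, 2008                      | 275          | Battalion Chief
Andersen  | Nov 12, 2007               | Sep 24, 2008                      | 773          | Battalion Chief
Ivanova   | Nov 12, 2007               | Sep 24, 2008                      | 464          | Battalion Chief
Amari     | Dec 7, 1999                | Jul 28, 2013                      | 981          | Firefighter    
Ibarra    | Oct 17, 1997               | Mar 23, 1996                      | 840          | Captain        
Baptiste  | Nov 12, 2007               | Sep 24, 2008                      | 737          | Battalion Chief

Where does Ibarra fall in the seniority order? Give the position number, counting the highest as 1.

By rank: Whitfield, Obi, Castillo, Ivanova, Baptiste and Andersen (Battalion Chief); then Ibarra (Captain); then Tanaka (Engineer); then Amari (Firefighter).
Whitfield, Obi, Castillo, Ivanova, Baptiste and Andersen all have date of promotion to current rank Sep 24, 2008, so the next rule applies.
Among Whitfield, Obi, Castillo, Ivanova, Baptiste and Andersen, by date of academy graduation (earlier first): Whitfield (Aug 19, 2006) before Obi (Apr 16, 2007) before Castillo, Ivanova, Baptiste and Andersen (Nov 12, 2007).
Among Castillo, Ivanova, Baptiste and Andersen, by badge number (lower first): Castillo (275) before Ivanova (464) before Baptiste (737) before Andersen (773).
Order: Whitfield, Obi, Castillo, Ivanova, Baptiste, Andersen, Ibarra, Tanaka, Amari. So position 7.

7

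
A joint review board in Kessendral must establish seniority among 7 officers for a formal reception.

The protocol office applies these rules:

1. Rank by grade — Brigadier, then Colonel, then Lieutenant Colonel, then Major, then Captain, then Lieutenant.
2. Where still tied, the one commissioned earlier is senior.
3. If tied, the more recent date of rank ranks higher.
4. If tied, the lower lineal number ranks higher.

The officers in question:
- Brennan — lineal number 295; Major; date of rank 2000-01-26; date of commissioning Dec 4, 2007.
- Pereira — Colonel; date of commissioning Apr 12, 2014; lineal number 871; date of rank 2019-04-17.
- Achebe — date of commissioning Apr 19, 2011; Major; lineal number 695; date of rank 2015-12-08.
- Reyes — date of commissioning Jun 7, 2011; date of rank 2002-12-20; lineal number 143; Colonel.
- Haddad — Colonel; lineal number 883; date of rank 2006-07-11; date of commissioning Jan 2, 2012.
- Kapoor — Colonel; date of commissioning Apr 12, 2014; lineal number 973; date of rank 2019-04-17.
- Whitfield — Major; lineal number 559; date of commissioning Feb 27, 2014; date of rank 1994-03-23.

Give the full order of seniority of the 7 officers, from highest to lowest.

Reyes, Haddad, Pereira, Kapoor, Brennan, Achebe, Whitfield

By grade: Reyes, Haddad, Pereira and Kapoor (Colonel); then Brennan, Achebe and Whitfield (Major).
Among Reyes, Haddad, Pereira and Kapoor, by date of commissioning (earlier first): Reyes (Jun 7, 2011) before Haddad (Jan 2, 2012) before Pereira and Kapoor (Apr 12, 2014).
Pereira and Kapoor both have date of rank 2019-04-17, so the next rule applies.
Among Pereira and Kapoor, by lineal number (lower first): Pereira (871) before Kapoor (973).
Among Brennan, Achebe and Whitfield, by date of commissioning (earlier first): Brennan (Dec 4, 2007) before Achebe (Apr 19, 2011) before Whitfield (Feb 27, 2014).
Full order: Reyes, Haddad, Pereira, Kapoor, Brennan, Achebe, Whitfield.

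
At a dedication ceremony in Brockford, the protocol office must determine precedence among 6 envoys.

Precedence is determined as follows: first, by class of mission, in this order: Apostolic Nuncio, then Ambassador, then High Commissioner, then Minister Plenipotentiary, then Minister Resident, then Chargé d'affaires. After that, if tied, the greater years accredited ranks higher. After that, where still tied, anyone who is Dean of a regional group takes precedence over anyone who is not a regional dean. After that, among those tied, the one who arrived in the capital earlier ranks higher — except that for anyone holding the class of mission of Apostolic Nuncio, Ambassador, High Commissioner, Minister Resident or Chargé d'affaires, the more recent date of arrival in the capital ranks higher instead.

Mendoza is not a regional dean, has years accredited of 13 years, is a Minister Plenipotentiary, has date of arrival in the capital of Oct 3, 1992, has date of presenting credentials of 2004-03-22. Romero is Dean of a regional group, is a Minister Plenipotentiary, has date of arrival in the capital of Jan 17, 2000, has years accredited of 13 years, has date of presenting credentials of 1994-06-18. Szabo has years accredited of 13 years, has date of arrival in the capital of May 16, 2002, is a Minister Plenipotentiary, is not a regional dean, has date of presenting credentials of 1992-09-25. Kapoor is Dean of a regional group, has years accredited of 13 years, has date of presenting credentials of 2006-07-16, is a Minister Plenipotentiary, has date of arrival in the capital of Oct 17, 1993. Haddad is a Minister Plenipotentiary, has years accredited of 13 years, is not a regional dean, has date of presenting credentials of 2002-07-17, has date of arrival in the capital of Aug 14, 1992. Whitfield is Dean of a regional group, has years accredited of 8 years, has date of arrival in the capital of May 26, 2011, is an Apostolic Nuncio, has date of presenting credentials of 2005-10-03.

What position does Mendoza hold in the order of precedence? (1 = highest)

5

By class of mission: Whitfield (Apostolic Nuncio); then Kapoor, Romero, Haddad, Mendoza and Szabo (Minister Plenipotentiary).
Kapoor, Romero, Haddad, Mendoza and Szabo all have years accredited 13 years, so the next rule applies.
Among Kapoor, Romero, Haddad, Mendoza and Szabo, Dean of a regional group before not a regional dean: Kapoor and Romero (Dean of a regional group) before Haddad, Mendoza and Szabo (not a regional dean).
Among Kapoor and Romero, by date of arrival in the capital (earlier first): Kapoor (Oct 17, 1993) before Romero (Jan 17, 2000).
Among Haddad, Mendoza and Szabo, by date of arrival in the capital (earlier first): Haddad (Aug 14, 1992) before Mendoza (Oct 3, 1992) before Szabo (May 16, 2002).
Order: Whitfield, Kapoor, Romero, Haddad, Mendoza, Szabo. So position 5.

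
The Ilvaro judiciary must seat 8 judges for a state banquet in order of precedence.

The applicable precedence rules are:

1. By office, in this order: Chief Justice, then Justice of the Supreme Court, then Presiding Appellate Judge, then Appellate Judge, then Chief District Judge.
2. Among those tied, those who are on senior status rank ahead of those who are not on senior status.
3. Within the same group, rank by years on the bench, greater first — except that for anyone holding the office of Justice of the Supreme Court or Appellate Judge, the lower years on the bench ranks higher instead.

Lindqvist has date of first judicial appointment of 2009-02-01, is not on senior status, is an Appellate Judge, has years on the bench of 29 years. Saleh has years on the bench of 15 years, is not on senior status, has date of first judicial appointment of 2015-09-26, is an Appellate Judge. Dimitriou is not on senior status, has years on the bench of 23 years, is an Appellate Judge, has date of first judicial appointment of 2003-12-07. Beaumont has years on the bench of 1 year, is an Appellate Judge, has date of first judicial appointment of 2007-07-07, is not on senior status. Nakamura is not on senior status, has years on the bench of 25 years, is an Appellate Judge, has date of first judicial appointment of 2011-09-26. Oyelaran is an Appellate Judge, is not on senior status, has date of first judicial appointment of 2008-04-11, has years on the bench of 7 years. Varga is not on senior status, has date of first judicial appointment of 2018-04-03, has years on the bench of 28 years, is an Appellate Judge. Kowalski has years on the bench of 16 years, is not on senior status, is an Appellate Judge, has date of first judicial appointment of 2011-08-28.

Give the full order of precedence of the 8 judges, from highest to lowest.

By office: Beaumont, Oyelaran, Saleh, Kowalski, Dimitriou, Nakamura, Varga and Lindqvist (Appellate Judge).
Beaumont, Oyelaran, Saleh, Kowalski, Dimitriou, Nakamura, Varga and Lindqvist are each not on senior status, so the next rule applies.
Among Beaumont, Oyelaran, Saleh, Kowalski, Dimitriou, Nakamura, Varga and Lindqvist, by years on the bench (lower first) (reversed rule for this group): Beaumont (1 year) before Oyelaran (7 years) before Saleh (15 years) before Kowalski (16 years) before Dimitriou (23 years) before Nakamura (25 years) before Varga (28 years) before Lindqvist (29 years).
Full order: Beaumont, Oyelaran, Saleh, Kowalski, Dimitriou, Nakamura, Varga, Lindqvist.

Beaumont, Oyelaran, Saleh, Kowalski, Dimitriou, Nakamura, Varga, Lindqvist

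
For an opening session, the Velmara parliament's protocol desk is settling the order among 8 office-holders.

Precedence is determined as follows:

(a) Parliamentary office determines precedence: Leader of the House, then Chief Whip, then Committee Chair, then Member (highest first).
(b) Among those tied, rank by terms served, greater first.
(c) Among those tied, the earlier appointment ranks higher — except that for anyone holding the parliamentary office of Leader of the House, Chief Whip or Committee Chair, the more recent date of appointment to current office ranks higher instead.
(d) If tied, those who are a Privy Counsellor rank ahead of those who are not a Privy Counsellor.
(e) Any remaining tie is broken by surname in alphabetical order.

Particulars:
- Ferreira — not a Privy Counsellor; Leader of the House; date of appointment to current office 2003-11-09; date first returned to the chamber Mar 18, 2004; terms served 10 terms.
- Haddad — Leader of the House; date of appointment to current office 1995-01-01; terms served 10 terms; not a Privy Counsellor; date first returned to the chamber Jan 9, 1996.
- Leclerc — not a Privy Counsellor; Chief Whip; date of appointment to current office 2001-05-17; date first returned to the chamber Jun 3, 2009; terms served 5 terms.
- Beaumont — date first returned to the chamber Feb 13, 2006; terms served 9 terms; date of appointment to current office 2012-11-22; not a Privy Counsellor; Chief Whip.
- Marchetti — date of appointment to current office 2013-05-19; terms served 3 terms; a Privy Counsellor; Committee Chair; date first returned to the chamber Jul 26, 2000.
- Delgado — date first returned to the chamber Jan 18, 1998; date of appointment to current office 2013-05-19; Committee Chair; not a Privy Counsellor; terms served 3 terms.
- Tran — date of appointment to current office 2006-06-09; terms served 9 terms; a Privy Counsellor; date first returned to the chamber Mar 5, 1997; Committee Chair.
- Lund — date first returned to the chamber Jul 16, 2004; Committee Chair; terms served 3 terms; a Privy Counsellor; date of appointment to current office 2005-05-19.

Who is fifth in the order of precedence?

Tran

By parliamentary office: Ferreira and Haddad (Leader of the House); then Beaumont and Leclerc (Chief Whip); then Tran, Marchetti, Delgado and Lund (Committee Chair).
Ferreira and Haddad both have terms served 10 terms, so the next rule applies.
Among Ferreira and Haddad, by date of appointment to current office (later first) (reversed rule for this group): Ferreira (2003-11-09) before Haddad (1995-01-01).
Among Beaumont and Leclerc, by terms served (higher first): Beaumont (9 terms) before Leclerc (5 terms).
Among Tran, Marchetti, Delgado and Lund, by terms served (higher first): Tran (9 terms) before Marchetti, Delgado and Lund (3 terms).
Among Marchetti, Delgado and Lund, by date of appointment to current office (later first) (reversed rule for this group): Marchetti and Delgado (2013-05-19) before Lund (2005-05-19).
Among Marchetti and Delgado, a Privy Counsellor before not a Privy Counsellor: Marchetti (a Privy Counsellor) before Delgado (not a Privy Counsellor).
Order: Ferreira, Haddad, Beaumont, Leclerc, Tran, Marchetti, Delgado, Lund.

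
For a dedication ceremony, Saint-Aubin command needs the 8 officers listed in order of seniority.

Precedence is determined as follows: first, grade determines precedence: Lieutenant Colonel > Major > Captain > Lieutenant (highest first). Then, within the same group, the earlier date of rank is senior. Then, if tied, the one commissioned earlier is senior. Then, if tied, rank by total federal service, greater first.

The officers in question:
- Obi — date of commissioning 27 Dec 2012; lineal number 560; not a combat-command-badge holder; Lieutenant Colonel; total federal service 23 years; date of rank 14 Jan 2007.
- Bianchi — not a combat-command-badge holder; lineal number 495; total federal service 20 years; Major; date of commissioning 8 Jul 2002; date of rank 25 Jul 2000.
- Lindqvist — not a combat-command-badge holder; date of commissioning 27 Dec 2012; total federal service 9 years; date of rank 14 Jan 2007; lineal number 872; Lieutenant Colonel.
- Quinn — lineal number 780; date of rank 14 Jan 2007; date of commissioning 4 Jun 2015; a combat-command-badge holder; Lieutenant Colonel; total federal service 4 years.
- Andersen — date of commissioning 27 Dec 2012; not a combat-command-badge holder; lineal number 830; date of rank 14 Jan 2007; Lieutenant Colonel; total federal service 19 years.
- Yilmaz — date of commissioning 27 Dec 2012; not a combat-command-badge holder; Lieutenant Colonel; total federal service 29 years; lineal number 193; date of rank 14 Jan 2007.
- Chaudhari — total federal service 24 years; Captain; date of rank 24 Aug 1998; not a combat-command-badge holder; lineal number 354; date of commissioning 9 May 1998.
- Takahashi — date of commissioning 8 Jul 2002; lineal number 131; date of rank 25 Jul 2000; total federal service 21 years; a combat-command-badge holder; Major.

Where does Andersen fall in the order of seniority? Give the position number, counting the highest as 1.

By grade: Yilmaz, Obi, Andersen, Lindqvist and Quinn (Lieutenant Colonel); then Takahashi and Bianchi (Major); then Chaudhari (Captain).
Yilmaz, Obi, Andersen, Lindqvist and Quinn all have date of rank 14 Jan 2007, so the next rule applies.
Among Yilmaz, Obi, Andersen, Lindqvist and Quinn, by date of commissioning (earlier first): Yilmaz, Obi, Andersen and Lindqvist (27 Dec 2012) before Quinn (4 Jun 2015).
Among Yilmaz, Obi, Andersen and Lindqvist, by total federal service (higher first): Yilmaz (29 years) before Obi (23 years) before Andersen (19 years) before Lindqvist (9 years).
Takahashi and Bianchi both have date of rank 25 Jul 2000, so the next rule applies.
Takahashi and Bianchi both have date of commissioning 8 Jul 2002, so the next rule applies.
Among Takahashi and Bianchi, by total federal service (higher first): Takahashi (21 years) before Bianchi (20 years).
Order: Yilmaz, Obi, Andersen, Lindqvist, Quinn, Takahashi, Bianchi, Chaudhari. So position 3.

3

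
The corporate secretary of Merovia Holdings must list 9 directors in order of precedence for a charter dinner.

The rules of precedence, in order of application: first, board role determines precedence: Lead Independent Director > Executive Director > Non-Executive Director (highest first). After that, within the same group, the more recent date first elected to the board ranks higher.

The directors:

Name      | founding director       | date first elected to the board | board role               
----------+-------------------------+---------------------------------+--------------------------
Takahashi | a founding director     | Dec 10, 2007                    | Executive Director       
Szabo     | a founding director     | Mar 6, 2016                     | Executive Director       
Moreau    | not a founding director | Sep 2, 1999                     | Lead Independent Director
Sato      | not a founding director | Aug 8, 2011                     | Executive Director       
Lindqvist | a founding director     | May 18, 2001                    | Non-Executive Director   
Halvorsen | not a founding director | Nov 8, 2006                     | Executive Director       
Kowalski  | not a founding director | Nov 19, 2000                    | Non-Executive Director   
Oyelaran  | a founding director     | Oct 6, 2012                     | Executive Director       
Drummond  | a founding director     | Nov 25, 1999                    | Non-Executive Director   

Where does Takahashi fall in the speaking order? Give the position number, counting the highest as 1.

By board role: Moreau (Lead Independent Director); then Szabo, Oyelaran, Sato, Takahashi and Halvorsen (Executive Director); then Lindqvist, Kowalski and Drummond (Non-Executive Director).
Among Szabo, Oyelaran, Sato, Takahashi and Halvorsen, by date first elected to the board (later first): Szabo (Mar 6, 2016) before Oyelaran (Oct 6, 2012) before Sato (Aug 8, 2011) before Takahashi (Dec 10, 2007) before Halvorsen (Nov 8, 2006).
Among Lindqvist, Kowalski and Drummond, by date first elected to the board (later first): Lindqvist (May 18, 2001) before Kowalski (Nov 19, 2000) before Drummond (Nov 25, 1999).
Order: Moreau, Szabo, Oyelaran, Sato, Takahashi, Halvorsen, Lindqvist, Kowalski, Drummond. So position 5.

5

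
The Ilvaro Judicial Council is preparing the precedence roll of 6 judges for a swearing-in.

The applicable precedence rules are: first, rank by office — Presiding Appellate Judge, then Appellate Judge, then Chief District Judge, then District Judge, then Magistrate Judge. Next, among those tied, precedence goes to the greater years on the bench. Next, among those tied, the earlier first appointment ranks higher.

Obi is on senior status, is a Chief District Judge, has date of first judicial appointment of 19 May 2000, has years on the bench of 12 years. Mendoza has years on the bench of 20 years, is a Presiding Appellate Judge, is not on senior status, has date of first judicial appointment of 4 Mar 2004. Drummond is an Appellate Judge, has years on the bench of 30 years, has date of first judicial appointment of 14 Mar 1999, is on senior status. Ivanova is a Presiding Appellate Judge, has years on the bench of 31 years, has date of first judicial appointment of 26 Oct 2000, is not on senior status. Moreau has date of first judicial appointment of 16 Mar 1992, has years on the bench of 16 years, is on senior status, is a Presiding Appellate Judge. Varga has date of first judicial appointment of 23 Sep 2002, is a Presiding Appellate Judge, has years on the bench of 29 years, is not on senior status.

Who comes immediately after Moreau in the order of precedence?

By office: Ivanova, Varga, Mendoza and Moreau (Presiding Appellate Judge); then Drummond (Appellate Judge); then Obi (Chief District Judge).
Among Ivanova, Varga, Mendoza and Moreau, by years on the bench (higher first): Ivanova (31 years) before Varga (29 years) before Mendoza (20 years) before Moreau (16 years).
Order: Ivanova, Varga, Mendoza, Moreau, Drummond, Obi.

Drummond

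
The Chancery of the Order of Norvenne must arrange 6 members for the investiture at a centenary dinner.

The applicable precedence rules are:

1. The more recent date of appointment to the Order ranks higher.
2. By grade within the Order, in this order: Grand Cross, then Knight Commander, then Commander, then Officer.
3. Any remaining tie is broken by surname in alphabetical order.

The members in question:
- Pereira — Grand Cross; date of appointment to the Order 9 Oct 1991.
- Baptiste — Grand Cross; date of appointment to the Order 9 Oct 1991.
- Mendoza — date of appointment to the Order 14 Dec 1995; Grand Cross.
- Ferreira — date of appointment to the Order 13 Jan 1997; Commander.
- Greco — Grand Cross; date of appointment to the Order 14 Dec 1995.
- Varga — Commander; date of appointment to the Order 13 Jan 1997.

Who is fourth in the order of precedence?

Mendoza

By date of appointment to the Order (later first): Ferreira and Varga (both 13 Jan 1997); then Greco and Mendoza (both 14 Dec 1995); then Baptiste and Pereira (both 9 Oct 1991).
Ferreira and Varga are each Commander, so the next rule applies.
Among Ferreira and Varga, alphabetically by surname: Ferreira before Varga.
Greco and Mendoza are each Grand Cross, so the next rule applies.
Among Greco and Mendoza, alphabetically by surname: Greco before Mendoza.
Baptiste and Pereira are each Grand Cross, so the next rule applies.
Among Baptiste and Pereira, alphabetically by surname: Baptiste before Pereira.
Order: Ferreira, Varga, Greco, Mendoza, Baptiste, Pereira.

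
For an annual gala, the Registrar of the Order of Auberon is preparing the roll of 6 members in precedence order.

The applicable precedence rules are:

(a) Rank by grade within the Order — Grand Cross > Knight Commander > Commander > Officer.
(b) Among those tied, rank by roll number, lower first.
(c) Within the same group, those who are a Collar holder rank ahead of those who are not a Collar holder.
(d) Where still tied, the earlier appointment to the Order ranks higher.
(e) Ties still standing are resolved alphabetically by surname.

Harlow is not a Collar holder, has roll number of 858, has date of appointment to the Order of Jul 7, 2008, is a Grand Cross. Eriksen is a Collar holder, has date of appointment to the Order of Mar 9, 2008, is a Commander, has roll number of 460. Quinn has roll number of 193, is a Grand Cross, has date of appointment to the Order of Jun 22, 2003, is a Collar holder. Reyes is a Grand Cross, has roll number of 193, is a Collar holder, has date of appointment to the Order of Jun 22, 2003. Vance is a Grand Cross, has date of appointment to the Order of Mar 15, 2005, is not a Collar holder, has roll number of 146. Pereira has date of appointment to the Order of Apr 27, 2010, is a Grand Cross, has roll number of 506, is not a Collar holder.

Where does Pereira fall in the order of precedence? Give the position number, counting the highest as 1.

4

By grade within the Order: Vance, Quinn, Reyes, Pereira and Harlow (Grand Cross); then Eriksen (Commander).
Among Vance, Quinn, Reyes, Pereira and Harlow, by roll number (lower first): Vance (146) before Quinn and Reyes (193) before Pereira (506) before Harlow (858).
Quinn and Reyes are each a Collar holder, so the next rule applies.
Quinn and Reyes both have date of appointment to the Order Jun 22, 2003, so the next rule applies.
Among Quinn and Reyes, alphabetically by surname: Quinn before Reyes.
Order: Vance, Quinn, Reyes, Pereira, Harlow, Eriksen. So position 4.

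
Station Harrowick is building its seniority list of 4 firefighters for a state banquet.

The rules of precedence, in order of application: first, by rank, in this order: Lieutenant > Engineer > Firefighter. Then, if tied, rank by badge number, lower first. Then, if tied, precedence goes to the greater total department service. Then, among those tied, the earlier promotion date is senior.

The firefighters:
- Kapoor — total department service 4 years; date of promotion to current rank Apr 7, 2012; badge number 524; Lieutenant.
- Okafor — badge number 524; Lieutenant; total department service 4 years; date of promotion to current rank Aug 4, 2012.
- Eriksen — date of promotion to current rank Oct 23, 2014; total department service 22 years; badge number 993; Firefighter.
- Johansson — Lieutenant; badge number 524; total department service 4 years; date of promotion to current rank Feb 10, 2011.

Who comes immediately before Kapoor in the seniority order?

By rank: Johansson, Kapoor and Okafor (Lieutenant); then Eriksen (Firefighter).
Johansson, Kapoor and Okafor all have badge number 524, so the next rule applies.
Johansson, Kapoor and Okafor all have total department service 4 years, so the next rule applies.
Among Johansson, Kapoor and Okafor, by date of promotion to current rank (earlier first): Johansson (Feb 10, 2011) before Kapoor (Apr 7, 2012) before Okafor (Aug 4, 2012).
Order: Johansson, Kapoor, Okafor, Eriksen.

Johansson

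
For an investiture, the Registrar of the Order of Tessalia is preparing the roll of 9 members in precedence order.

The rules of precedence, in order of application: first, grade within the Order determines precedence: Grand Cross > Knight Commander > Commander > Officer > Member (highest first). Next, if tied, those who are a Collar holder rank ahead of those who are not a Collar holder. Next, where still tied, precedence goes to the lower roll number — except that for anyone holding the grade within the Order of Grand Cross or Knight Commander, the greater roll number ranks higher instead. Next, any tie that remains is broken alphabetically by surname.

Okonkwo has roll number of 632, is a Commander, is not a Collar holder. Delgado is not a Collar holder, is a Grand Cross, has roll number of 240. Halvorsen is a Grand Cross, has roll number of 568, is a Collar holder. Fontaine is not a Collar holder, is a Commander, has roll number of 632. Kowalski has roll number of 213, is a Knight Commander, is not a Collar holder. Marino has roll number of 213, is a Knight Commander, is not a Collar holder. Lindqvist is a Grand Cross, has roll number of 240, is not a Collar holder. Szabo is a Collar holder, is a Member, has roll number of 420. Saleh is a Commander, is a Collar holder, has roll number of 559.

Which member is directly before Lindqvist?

Delgado

By grade within the Order: Halvorsen, Delgado and Lindqvist (Grand Cross); then Kowalski and Marino (Knight Commander); then Saleh, Fontaine and Okonkwo (Commander); then Szabo (Member).
Among Halvorsen, Delgado and Lindqvist, a Collar holder before not a Collar holder: Halvorsen (a Collar holder) before Delgado and Lindqvist (not a Collar holder).
Delgado and Lindqvist both have roll number 240, so the next rule applies.
Among Delgado and Lindqvist, alphabetically by surname: Delgado before Lindqvist.
Kowalski and Marino are each not a Collar holder, so the next rule applies.
Kowalski and Marino both have roll number 213, so the next rule applies.
Among Kowalski and Marino, alphabetically by surname: Kowalski before Marino.
Among Saleh, Fontaine and Okonkwo, a Collar holder before not a Collar holder: Saleh (a Collar holder) before Fontaine and Okonkwo (not a Collar holder).
Fontaine and Okonkwo both have roll number 632, so the next rule applies.
Among Fontaine and Okonkwo, alphabetically by surname: Fontaine before Okonkwo.
Order: Halvorsen, Delgado, Lindqvist, Kowalski, Marino, Saleh, Fontaine, Okonkwo, Szabo.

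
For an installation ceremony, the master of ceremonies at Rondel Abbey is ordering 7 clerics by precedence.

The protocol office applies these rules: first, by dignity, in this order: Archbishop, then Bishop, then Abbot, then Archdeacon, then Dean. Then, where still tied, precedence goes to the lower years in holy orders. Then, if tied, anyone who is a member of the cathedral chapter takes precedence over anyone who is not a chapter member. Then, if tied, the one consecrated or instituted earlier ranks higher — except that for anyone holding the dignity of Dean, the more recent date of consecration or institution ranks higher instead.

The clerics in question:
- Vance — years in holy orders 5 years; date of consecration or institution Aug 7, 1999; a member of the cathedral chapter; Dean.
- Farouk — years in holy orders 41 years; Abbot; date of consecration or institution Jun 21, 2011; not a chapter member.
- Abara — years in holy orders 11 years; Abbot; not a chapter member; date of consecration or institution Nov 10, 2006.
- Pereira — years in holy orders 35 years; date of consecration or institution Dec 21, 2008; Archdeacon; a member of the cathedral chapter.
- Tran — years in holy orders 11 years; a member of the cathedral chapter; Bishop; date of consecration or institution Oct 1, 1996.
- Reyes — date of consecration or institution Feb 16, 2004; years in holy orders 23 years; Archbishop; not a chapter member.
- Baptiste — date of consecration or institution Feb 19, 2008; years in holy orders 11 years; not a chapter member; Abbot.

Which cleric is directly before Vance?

By dignity: Reyes (Archbishop); then Tran (Bishop); then Abara, Baptiste and Farouk (Abbot); then Pereira (Archdeacon); then Vance (Dean).
Among Abara, Baptiste and Farouk, by years in holy orders (lower first): Abara and Baptiste (11 years) before Farouk (41 years).
Abara and Baptiste are each not a chapter member, so the next rule applies.
Among Abara and Baptiste, by date of consecration or institution (earlier first): Abara (Nov 10, 2006) before Baptiste (Feb 19, 2008).
Order: Reyes, Tran, Abara, Baptiste, Farouk, Pereira, Vance.

Pereira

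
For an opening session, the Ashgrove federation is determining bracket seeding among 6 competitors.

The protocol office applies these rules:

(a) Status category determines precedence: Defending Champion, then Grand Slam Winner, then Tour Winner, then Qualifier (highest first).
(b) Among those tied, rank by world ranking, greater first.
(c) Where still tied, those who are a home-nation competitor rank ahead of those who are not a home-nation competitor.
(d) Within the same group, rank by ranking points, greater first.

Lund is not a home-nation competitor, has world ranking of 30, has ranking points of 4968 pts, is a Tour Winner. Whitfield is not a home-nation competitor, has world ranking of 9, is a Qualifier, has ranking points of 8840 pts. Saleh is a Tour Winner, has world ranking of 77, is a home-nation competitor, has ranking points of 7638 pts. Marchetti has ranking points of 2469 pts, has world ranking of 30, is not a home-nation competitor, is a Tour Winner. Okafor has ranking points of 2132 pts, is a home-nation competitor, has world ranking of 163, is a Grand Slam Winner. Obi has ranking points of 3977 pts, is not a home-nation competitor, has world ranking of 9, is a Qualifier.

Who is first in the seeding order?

By status category: Okafor (Grand Slam Winner); then Saleh, Lund and Marchetti (Tour Winner); then Whitfield and Obi (Qualifier).
Among Saleh, Lund and Marchetti, by world ranking (higher first): Saleh (77) before Lund and Marchetti (30).
Lund and Marchetti are each not a home-nation competitor, so the next rule applies.
Among Lund and Marchetti, by ranking points (higher first): Lund (4968 pts) before Marchetti (2469 pts).
Whitfield and Obi both have world ranking 9, so the next rule applies.
Whitfield and Obi are each not a home-nation competitor, so the next rule applies.
Among Whitfield and Obi, by ranking points (higher first): Whitfield (8840 pts) before Obi (3977 pts).
Order: Okafor, Saleh, Lund, Marchetti, Whitfield, Obi.

Okafor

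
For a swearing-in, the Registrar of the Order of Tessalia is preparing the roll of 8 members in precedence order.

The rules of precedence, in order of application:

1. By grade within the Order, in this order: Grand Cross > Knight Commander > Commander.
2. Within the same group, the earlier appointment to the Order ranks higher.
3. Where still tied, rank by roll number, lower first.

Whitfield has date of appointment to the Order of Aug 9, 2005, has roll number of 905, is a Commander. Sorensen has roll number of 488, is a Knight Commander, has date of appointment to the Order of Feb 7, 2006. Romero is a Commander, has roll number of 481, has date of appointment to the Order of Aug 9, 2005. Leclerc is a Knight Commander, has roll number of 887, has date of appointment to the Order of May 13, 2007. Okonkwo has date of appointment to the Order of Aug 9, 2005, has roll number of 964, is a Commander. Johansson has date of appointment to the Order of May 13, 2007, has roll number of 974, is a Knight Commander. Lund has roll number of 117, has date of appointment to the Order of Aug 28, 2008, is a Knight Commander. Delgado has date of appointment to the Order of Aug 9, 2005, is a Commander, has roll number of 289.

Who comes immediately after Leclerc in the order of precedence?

Johansson

By grade within the Order: Sorensen, Leclerc, Johansson and Lund (Knight Commander); then Delgado, Romero, Whitfield and Okonkwo (Commander).
Among Sorensen, Leclerc, Johansson and Lund, by date of appointment to the Order (earlier first): Sorensen (Feb 7, 2006) before Leclerc and Johansson (May 13, 2007) before Lund (Aug 28, 2008).
Among Leclerc and Johansson, by roll number (lower first): Leclerc (887) before Johansson (974).
Delgado, Romero, Whitfield and Okonkwo all have date of appointment to the Order Aug 9, 2005, so the next rule applies.
Among Delgado, Romero, Whitfield and Okonkwo, by roll number (lower first): Delgado (289) before Romero (481) before Whitfield (905) before Okonkwo (964).
Order: Sorensen, Leclerc, Johansson, Lund, Delgado, Romero, Whitfield, Okonkwo.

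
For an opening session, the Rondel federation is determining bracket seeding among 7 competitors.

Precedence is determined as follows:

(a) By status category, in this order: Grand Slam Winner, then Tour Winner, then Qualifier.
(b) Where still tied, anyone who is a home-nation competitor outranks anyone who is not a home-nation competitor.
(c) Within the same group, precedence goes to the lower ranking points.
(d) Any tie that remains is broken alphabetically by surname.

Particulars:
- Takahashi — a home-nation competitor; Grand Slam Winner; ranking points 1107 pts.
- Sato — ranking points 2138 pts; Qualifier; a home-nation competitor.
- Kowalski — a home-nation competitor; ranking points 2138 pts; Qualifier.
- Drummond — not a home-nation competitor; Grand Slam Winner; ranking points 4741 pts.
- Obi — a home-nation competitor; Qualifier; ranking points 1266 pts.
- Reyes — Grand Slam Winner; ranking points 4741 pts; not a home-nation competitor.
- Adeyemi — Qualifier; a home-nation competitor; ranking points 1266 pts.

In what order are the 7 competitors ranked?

Takahashi, Drummond, Reyes, Adeyemi, Obi, Kowalski, Sato

By status category: Takahashi, Drummond and Reyes (Grand Slam Winner); then Adeyemi, Obi, Kowalski and Sato (Qualifier).
Among Takahashi, Drummond and Reyes, a home-nation competitor before not a home-nation competitor: Takahashi (a home-nation competitor) before Drummond and Reyes (not a home-nation competitor).
Drummond and Reyes both have ranking points 4741 pts, so the next rule applies.
Among Drummond and Reyes, alphabetically by surname: Drummond before Reyes.
Adeyemi, Obi, Kowalski and Sato are each a home-nation competitor, so the next rule applies.
Among Adeyemi, Obi, Kowalski and Sato, by ranking points (lower first): Adeyemi and Obi (1266 pts) before Kowalski and Sato (2138 pts).
Among Adeyemi and Obi, alphabetically by surname: Adeyemi before Obi.
Among Kowalski and Sato, alphabetically by surname: Kowalski before Sato.
Full order: Takahashi, Drummond, Reyes, Adeyemi, Obi, Kowalski, Sato.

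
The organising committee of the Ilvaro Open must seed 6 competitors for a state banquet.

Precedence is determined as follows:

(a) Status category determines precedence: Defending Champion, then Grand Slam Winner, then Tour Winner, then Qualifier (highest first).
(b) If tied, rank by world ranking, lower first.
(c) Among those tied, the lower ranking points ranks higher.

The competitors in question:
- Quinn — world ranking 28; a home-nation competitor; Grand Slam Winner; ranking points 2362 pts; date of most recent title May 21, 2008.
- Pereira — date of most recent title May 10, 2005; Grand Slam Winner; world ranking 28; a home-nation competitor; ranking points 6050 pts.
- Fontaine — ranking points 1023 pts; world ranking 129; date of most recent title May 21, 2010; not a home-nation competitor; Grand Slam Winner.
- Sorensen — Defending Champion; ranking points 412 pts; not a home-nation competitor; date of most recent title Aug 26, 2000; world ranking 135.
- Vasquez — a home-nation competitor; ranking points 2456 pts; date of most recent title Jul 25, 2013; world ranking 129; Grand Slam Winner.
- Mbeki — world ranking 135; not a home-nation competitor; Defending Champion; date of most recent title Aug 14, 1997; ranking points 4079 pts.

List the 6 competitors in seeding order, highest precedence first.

By status category: Sorensen and Mbeki (Defending Champion); then Quinn, Pereira, Fontaine and Vasquez (Grand Slam Winner).
Sorensen and Mbeki both have world ranking 135, so the next rule applies.
Among Sorensen and Mbeki, by ranking points (lower first): Sorensen (412 pts) before Mbeki (4079 pts).
Among Quinn, Pereira, Fontaine and Vasquez, by world ranking (lower first): Quinn and Pereira (28) before Fontaine and Vasquez (129).
Among Quinn and Pereira, by ranking points (lower first): Quinn (2362 pts) before Pereira (6050 pts).
Among Fontaine and Vasquez, by ranking points (lower first): Fontaine (1023 pts) before Vasquez (2456 pts).
Full order: Sorensen, Mbeki, Quinn, Pereira, Fontaine, Vasquez.

Sorensen, Mbeki, Quinn, Pereira, Fontaine, Vasquez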